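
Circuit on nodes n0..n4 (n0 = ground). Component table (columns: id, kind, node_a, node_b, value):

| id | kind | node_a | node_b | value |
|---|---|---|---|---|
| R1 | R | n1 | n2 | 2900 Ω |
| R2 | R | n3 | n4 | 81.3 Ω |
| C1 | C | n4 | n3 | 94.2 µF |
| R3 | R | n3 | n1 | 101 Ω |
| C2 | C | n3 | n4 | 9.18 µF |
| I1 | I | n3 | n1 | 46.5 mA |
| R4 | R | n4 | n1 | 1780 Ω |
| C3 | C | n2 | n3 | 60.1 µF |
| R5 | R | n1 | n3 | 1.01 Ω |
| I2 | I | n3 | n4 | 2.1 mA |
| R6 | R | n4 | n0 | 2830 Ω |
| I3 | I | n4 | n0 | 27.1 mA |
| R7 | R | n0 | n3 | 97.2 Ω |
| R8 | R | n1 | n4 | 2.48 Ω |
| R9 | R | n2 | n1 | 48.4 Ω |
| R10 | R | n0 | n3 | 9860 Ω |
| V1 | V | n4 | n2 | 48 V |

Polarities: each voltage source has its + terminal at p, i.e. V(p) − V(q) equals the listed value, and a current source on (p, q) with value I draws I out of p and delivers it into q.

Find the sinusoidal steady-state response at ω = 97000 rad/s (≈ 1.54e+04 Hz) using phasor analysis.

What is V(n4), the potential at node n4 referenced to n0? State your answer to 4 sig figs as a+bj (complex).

Element admittances at ω=97000 rad/s:
  Y(R1) = 0.0003448+0.000j S between n1,n2
  Y(R2) = 0.01230+0.000j S between n3,n4
  Y(C1) = 0.000+9.137j S between n4,n3
  Y(R3) = 0.009901+0.000j S between n3,n1
  Y(C2) = 0.000+0.8905j S between n3,n4
  I1: injects 0.0465 A into n1 (from n3)
  Y(R4) = 0.0005618+0.000j S between n4,n1
  Y(C3) = 0.000+5.830j S between n2,n3
  Y(R5) = 0.9901+0.000j S between n1,n3
  I2: injects 0.0021 A into n4 (from n3)
  Y(R6) = 0.0003534+0.000j S between n4,n0
  I3: injects 0.0271 A into n0 (from n4)
  Y(R7) = 0.01029+0.000j S between n0,n3
  Y(R8) = 0.4032+0.000j S between n1,n4
  Y(R9) = 0.02066+0.000j S between n2,n1
  Y(R10) = 0.0001014+0.000j S between n0,n3
  V1: constraint V(n4)−V(n2) = 48
Assemble and solve the 5×5 MNA system:
  V(n1)=1.481+0.08004j  V(n2)=-33.46+0.2918j  V(n3)=-3.103-0.009925j  V(n4)=14.54+0.2918j
  i(V1)=-2.493-177.0j

14.54+0.2918j V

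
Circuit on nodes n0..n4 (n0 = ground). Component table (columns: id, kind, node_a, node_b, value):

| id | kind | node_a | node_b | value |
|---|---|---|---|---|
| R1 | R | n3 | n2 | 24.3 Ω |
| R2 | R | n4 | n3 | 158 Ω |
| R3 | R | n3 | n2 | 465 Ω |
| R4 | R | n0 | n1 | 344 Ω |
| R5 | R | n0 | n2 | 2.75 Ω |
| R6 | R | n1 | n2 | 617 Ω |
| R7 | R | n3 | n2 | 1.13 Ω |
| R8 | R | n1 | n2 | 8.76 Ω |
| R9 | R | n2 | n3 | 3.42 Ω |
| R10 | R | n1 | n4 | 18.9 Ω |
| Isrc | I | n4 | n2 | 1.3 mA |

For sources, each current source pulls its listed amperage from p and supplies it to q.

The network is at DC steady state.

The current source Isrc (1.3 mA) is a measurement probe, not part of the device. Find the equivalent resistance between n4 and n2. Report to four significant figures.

Apply KCL at each of the 4 non-ground nodes and solve the resulting linear system.
Node n1: branches {R4, R6, R8, R10} → V_1 = -0.009273
Node n2: branches {R1, R3, R5, R6, R7, R8, R9, Isrc} → V_2 = 7.413e-05
Node n3: branches {R1, R2, R3, R7, R9} → V_3 = -8.222e-05
Node n4: branches {R2, R10, Isrc} → V_4 = -0.03024

R_eq = 23.32 Ω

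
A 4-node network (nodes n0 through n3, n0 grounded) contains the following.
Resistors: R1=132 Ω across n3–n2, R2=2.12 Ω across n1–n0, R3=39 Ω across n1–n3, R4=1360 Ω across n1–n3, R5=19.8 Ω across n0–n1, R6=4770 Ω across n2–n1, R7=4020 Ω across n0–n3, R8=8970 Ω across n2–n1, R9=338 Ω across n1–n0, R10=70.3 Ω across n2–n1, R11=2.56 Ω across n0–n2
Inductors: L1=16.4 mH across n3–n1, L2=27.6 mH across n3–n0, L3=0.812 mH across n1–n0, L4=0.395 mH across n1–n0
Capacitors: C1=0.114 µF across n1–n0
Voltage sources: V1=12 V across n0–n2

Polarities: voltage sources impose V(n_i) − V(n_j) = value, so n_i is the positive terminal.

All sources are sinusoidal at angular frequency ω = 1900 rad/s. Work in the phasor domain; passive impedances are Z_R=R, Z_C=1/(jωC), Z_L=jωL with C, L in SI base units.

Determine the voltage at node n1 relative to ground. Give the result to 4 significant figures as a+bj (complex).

-0.02732-0.1108j V

Element admittances at ω=1900 rad/s:
  Y(R1) = 0.007576+0.000j S between n3,n2
  Y(R2) = 0.4717+0.000j S between n1,n0
  Y(R3) = 0.02564+0.000j S between n1,n3
  Y(R4) = 0.0007353+0.000j S between n1,n3
  Y(R5) = 0.05051+0.000j S between n0,n1
  Y(R6) = 0.0002096+0.000j S between n2,n1
  Y(R7) = 0.0002488+0.000j S between n0,n3
  Y(R8) = 0.0001115+0.000j S between n2,n1
  Y(L1) = 0.000-0.03209j S between n3,n1
  Y(R9) = 0.002959+0.000j S between n1,n0
  Y(L2) = 0.000-0.01907j S between n3,n0
  Y(R10) = 0.01422+0.000j S between n2,n1
  Y(R11) = 0.3906+0.000j S between n0,n2
  Y(L3) = 0.000-0.6482j S between n1,n0
  Y(L4) = 0.000-1.332j S between n1,n0
  Y(C1) = 0.000+0.0002166j S between n1,n0
  V1: constraint V(n0)−V(n2) = 12
Assemble and solve the 4×4 MNA system:
  V(n1)=-0.02732-0.1108j  V(n2)=-12.00+0.000j  V(n3)=-0.8319-1.304j
  i(V1)=-4.946+0.01149j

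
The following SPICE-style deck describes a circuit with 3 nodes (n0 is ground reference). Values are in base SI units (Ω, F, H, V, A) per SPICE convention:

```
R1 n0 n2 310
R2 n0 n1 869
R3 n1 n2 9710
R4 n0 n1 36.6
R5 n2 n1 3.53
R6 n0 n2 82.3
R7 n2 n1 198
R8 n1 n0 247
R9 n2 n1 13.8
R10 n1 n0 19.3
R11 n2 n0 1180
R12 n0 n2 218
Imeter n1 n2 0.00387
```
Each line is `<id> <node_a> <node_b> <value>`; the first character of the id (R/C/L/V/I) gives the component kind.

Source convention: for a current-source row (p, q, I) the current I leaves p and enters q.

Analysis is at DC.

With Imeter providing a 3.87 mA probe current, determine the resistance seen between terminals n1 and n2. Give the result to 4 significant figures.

Element admittances at DC:
  Y(R1) = 0.003226 S between n0,n2
  Y(R2) = 0.001151 S between n0,n1
  Y(R3) = 0.0001030 S between n1,n2
  Y(R4) = 0.02732 S between n0,n1
  Y(R5) = 0.2833 S between n2,n1
  Y(R6) = 0.01215 S between n0,n2
  Y(R7) = 0.005051 S between n2,n1
  Y(R8) = 0.004049 S between n1,n0
  Y(R9) = 0.07246 S between n2,n1
  Y(R10) = 0.05181 S between n1,n0
  Y(R11) = 0.0008475 S between n2,n0
  Y(R12) = 0.004587 S between n0,n2
  Imeter: injects 0.00387 A into n2 (from n1)
Assemble and solve the 2×2 MNA system:
  V(n1)=-0.002029  V(n2)=0.008221

R_eq = 2.648 Ω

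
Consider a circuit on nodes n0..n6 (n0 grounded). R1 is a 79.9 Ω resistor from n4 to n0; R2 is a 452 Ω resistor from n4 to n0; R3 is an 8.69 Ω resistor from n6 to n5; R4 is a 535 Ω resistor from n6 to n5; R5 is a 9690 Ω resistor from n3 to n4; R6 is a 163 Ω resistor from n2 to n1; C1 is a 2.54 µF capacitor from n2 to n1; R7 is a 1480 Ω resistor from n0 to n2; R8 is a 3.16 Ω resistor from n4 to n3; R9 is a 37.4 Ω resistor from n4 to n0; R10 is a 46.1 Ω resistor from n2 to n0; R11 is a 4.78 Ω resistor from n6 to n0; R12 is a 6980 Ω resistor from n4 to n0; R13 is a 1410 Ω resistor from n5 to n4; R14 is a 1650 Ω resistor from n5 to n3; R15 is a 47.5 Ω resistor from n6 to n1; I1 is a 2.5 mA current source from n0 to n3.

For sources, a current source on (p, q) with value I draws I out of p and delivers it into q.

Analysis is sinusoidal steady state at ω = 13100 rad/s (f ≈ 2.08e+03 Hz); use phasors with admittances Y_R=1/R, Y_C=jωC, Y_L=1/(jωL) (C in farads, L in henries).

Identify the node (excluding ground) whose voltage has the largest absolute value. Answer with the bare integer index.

3

Apply KCL at each of the 6 non-ground nodes and solve the resulting linear system.
Node n1: branches {R6, C1, R15} → V_1 = 0.0002012-5.121e-05j
Node n2: branches {R6, C1, R7, R10} → V_2 = 0.0001543+4.382e-05j
Node n3: branches {R5, R8, R14, I1} → V_3 = 0.06594-1.496e-07j
Node n4: branches {R1, R2, R5, R8, R9, R12, R13} → V_4 = 0.05816-1.410e-07j
Node n5: branches {R3, R4, R13, R14} → V_5 = 0.001048-4.607e-06j
Node n6: branches {R3, R4, R11, R15} → V_6 = 0.0003651-4.657e-06j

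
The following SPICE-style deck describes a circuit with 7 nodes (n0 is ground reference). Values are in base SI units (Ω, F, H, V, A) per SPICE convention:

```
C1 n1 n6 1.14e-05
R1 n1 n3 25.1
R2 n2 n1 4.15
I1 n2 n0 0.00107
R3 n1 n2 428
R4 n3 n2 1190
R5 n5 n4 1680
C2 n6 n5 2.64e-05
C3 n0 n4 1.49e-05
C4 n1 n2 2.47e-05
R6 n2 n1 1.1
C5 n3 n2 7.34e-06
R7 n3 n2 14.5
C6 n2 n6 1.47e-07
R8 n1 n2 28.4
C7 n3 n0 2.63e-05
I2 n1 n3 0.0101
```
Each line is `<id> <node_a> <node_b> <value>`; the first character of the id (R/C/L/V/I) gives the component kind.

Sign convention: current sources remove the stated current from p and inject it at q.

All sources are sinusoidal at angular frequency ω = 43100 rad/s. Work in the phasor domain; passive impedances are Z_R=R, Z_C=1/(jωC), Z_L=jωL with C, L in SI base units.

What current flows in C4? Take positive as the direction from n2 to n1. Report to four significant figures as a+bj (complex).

0.003530+0.005286j A

MNA unknowns: 6 node voltages V₁..V_6
C1: Y=0.000+0.4913j on G[1,6]
R1: Y=0.03984+0.000j on G[1,3]
R2: Y=0.2410+0.000j on G[2,1]
I1: z[2]−=0.00107, z[0]+=0.00107
R3: Y=0.002336+0.000j on G[1,2]
R4: Y=0.0008403+0.000j on G[3,2]
R5: Y=0.0005952+0.000j on G[5,4]
C2: Y=0.000+1.138j on G[6,5]
C3: Y=0.000+0.6422j on G[0,4]
C4: Y=0.000+1.065j on G[1,2]
R6: Y=0.9091+0.000j on G[2,1]
C5: Y=0.000+0.3164j on G[3,2]
R7: Y=0.06897+0.000j on G[3,2]
C6: Y=0.000+0.006336j on G[2,6]
R8: Y=0.03521+0.000j on G[1,2]
C7: Y=0.000+1.134j on G[3,0]
I2: z[1]−=0.0101, z[3]+=0.0101
solve → V1=-0.01614+0.03504j, V2=-0.01117+0.03172j, V3=-1.835e-05+0.0009355j, V4=3.240e-05+1.499e-05j, V5=-0.01613+0.03497j, V6=-0.01612+0.03498j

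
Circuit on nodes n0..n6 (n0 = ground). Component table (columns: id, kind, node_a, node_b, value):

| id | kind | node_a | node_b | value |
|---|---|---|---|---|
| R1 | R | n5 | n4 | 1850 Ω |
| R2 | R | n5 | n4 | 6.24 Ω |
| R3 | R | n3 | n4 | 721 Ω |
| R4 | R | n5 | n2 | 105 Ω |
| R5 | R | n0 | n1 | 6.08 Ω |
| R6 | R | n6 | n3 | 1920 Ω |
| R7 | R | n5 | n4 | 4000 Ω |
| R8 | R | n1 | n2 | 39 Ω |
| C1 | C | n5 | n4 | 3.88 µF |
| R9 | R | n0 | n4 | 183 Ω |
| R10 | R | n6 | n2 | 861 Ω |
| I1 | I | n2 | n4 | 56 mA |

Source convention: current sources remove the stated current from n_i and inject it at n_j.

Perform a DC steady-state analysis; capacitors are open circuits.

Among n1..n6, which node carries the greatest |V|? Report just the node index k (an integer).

4

MNA unknowns: 6 node voltages V₁..V_6
R1: Y=0.0005405 on G[5,4]
R2: Y=0.1603 on G[5,4]
R3: Y=0.001387 on G[3,4]
R4: Y=0.009524 on G[5,2]
R5: Y=0.1645 on G[0,1]
R6: Y=0.0005208 on G[6,3]
R7: Y=0.0002500 on G[5,4]
R8: Y=0.02564 on G[1,2]
C1: Y=0.000 on G[5,4]
R9: Y=0.005464 on G[0,4]
R10: Y=0.001161 on G[6,2]
I1: z[2]−=0.056, z[4]+=0.056
solve → V1=-0.1093, V2=-0.8102, V3=2.445, V4=3.289, V5=3.060, V6=0.1976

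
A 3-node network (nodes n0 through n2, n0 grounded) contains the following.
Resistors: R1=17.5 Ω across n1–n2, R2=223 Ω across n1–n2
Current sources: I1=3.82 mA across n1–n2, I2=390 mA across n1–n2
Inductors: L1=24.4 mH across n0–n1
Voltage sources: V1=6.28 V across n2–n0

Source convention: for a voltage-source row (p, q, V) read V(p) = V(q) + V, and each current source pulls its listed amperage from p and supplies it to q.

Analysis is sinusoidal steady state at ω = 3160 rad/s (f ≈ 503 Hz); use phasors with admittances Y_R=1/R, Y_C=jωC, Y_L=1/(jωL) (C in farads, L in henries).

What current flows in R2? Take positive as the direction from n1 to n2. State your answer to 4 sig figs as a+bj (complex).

-0.02864-9.974e-05j A

MNA unknowns: 2 node voltages V₁..V_2 plus 1 source current (V1)
R1: Y=0.05714+0.000j on G[1,2]
I1: z[1]−=0.00382, z[2]+=0.00382
R2: Y=0.004484+0.000j on G[1,2]
I2: z[1]−=0.39, z[2]+=0.39
L1: Y=0.000-0.01297j on G[0,1]
V1: row V2−V0=6.28, i_V1 at 2,0
solve → V1=-0.1057-0.02224j, V2=6.280+0.000j
aux → i_V1=0.0002885-0.001371j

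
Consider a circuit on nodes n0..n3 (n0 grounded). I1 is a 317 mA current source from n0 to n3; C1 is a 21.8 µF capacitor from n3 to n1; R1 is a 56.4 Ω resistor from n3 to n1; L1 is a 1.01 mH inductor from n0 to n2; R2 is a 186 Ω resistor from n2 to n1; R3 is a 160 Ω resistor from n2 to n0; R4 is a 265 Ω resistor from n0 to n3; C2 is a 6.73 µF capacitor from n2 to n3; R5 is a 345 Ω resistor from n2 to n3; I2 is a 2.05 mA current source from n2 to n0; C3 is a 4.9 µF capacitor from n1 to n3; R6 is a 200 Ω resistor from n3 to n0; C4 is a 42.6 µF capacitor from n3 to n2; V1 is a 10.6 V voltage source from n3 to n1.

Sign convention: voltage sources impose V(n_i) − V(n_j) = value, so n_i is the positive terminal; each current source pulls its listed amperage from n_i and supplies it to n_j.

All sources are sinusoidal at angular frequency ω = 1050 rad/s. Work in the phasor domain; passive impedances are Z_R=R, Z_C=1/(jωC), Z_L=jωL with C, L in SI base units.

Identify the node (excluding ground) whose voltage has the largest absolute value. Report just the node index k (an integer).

MNA unknowns: 3 node voltages V₁..V_3 plus 1 source current (V1)
I1: z[0]−=0.317, z[3]+=0.317
C1: Y=0.000+0.02289j on G[3,1]
R1: Y=0.01773+0.000j on G[3,1]
L1: Y=0.000-0.9430j on G[0,2]
R2: Y=0.005376+0.000j on G[2,1]
R3: Y=0.006250+0.000j on G[2,0]
R4: Y=0.003774+0.000j on G[0,3]
C2: Y=0.000+0.007066j on G[2,3]
R5: Y=0.002899+0.000j on G[2,3]
I2: z[2]−=0.00205, z[0]+=0.00205
C3: Y=0.000+0.005145j on G[1,3]
R6: Y=0.005000+0.000j on G[3,0]
C4: Y=0.000+0.04473j on G[3,2]
V1: row V3−V1=10.6, i_V1 at 3,1
solve → V1=-8.557-6.224j, V2=-0.05582+0.3154j, V3=2.043-6.224j
aux → i_V1=-0.2336-0.3323j

1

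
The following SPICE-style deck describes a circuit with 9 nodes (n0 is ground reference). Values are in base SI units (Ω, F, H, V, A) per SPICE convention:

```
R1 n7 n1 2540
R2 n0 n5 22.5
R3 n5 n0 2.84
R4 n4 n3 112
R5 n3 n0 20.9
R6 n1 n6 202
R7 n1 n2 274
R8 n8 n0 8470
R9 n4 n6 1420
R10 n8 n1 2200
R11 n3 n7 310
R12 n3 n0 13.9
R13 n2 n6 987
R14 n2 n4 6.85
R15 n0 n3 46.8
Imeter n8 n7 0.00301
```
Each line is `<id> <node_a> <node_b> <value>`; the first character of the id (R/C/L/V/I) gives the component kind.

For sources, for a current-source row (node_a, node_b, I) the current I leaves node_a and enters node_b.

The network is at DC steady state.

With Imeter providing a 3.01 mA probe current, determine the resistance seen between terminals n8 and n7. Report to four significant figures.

R_eq = 2155. Ω

Apply KCL at each of the 8 non-ground nodes and solve the resulting linear system.
Node n1: branches {R1, R6, R7, R10} → V_1 = -0.5738
Node n2: branches {R7, R13, R14} → V_2 = -0.2084
Node n3: branches {R4, R5, R11, R12, R15} → V_3 = 0.004778
Node n4: branches {R4, R9, R14} → V_4 = -0.1974
Node n5: branches {R2, R3} → V_5 = 0.000
Node n6: branches {R6, R9, R13} → V_6 = -0.4785
Node n7: branches {R1, R11, Imeter} → V_7 = 0.7734
Node n8: branches {R8, R10, Imeter} → V_8 = -5.712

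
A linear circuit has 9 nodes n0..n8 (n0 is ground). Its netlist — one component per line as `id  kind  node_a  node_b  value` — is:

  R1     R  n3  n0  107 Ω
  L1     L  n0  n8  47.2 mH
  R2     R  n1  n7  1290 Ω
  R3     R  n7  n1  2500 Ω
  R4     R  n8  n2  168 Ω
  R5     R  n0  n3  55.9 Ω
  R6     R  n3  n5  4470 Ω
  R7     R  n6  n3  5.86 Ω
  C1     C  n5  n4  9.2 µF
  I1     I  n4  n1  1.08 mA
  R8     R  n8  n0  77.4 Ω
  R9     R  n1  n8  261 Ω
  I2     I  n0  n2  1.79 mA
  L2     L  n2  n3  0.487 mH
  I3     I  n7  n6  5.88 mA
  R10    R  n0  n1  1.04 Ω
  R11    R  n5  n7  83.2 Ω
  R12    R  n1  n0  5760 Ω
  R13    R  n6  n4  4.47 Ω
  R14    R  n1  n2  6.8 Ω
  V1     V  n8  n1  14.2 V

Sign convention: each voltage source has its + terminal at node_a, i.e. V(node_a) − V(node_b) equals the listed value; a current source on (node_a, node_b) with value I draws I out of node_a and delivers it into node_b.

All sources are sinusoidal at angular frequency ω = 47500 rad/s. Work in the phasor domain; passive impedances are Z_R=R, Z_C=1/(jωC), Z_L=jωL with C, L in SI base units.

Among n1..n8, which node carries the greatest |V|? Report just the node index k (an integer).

8

Apply KCL at each of the 8 non-ground nodes and solve the resulting linear system.
Node n1: branches {R2, R3, I1, R9, R10, R12, R14, V1} → V_1 = -0.1930+0.01019j
Node n2: branches {R4, I2, L2, R14} → V_2 = 0.3230+0.03517j
Node n3: branches {R1, R5, R6, R7, L2} → V_3 = 0.2346-0.1352j
Node n4: branches {C1, I1, R13} → V_4 = 0.1983-0.1338j
Node n5: branches {R6, C1, R11} → V_5 = 0.1986-0.1206j
Node n6: branches {R7, I3, R13} → V_6 = 0.2289-0.1344j
Node n7: branches {R2, R3, I3, R11} → V_7 = -0.2819-0.1089j
Node n8: branches {L1, R4, R8, R9, V1} → V_8 = 14.01+0.01019j
Source currents: i(V1)=-0.3168+0.006265j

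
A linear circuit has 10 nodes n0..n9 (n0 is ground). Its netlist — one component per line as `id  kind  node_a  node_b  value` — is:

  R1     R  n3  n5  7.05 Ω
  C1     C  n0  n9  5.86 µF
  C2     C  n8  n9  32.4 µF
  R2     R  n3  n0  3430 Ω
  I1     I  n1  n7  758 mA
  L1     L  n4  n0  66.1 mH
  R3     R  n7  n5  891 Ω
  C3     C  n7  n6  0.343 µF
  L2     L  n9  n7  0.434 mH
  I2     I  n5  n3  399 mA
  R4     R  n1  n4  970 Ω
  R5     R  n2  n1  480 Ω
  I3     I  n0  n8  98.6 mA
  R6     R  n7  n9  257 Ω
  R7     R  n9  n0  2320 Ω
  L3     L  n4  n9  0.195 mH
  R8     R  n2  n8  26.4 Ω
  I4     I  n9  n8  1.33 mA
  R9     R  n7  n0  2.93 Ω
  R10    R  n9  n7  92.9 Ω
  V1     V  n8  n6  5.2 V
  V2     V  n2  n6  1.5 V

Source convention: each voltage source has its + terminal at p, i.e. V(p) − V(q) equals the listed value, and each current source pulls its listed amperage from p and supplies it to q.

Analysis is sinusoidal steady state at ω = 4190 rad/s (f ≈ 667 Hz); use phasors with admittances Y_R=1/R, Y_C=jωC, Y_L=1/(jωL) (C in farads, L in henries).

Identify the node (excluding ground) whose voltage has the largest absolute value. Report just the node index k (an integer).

Apply KCL at each of the 9 non-ground nodes and solve the resulting linear system.
Node n1: branches {I1, R4, R5} → V_1 = -245.7+0.6657j
Node n2: branches {R5, R8, V2} → V_2 = -3.490+1.713j
Node n3: branches {R1, R2, I2} → V_3 = 2.397-0.007083j
Node n4: branches {L1, R4, L3} → V_4 = 0.1688-1.452j
Node n5: branches {R1, R3, I2} → V_5 = -0.4106-0.007098j
Node n6: branches {C3, V1, V2} → V_6 = -4.990+1.713j
Node n7: branches {I1, R3, C3, L2, R6, R9, R10} → V_7 = 0.2122-0.008938j
Node n8: branches {C2, I3, R8, I4, V1} → V_8 = 0.2101+1.713j
Node n9: branches {C1, C2, L2, R6, R7, L3, I4, R10} → V_9 = 0.1711-1.249j
Source currents: i(V1)=0.3619-0.005293j, i(V2)=-0.3644-0.002183j

1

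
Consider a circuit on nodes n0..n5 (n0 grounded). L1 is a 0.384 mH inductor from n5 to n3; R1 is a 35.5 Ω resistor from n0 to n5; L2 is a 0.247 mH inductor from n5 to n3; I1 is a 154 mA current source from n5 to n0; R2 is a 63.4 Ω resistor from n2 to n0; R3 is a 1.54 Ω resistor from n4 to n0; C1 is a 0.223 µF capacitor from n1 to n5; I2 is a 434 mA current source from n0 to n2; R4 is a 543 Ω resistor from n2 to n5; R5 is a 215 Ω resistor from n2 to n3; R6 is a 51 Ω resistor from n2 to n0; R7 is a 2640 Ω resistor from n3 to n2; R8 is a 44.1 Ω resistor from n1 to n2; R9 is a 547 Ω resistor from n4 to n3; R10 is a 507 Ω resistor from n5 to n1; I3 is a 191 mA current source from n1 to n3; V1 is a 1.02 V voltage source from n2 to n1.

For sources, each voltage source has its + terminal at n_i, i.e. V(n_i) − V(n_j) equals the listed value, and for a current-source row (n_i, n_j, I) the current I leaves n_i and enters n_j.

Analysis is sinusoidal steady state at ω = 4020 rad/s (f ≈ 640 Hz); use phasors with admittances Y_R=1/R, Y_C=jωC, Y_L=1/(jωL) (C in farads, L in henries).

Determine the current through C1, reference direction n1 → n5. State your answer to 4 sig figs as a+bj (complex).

MNA unknowns: 5 node voltages V₁..V_5 plus 1 source current (V1)
L1: Y=0.000-0.6478j on G[5,3]
R1: Y=0.02817+0.000j on G[0,5]
L2: Y=0.000-1.007j on G[5,3]
I1: z[5]−=0.154, z[0]+=0.154
R2: Y=0.01577+0.000j on G[2,0]
R3: Y=0.6494+0.000j on G[4,0]
C1: Y=0.000+0.0008965j on G[1,5]
I2: z[0]−=0.434, z[2]+=0.434
R4: Y=0.001842+0.000j on G[2,5]
R5: Y=0.004651+0.000j on G[2,3]
R6: Y=0.01961+0.000j on G[2,0]
R7: Y=0.0003788+0.000j on G[3,2]
R8: Y=0.02268+0.000j on G[1,2]
R9: Y=0.001828+0.000j on G[4,3]
R10: Y=0.001972+0.000j on G[5,1]
I3: z[1]−=0.191, z[3]+=0.191
V1: row V2−V1=1.02, i_V1 at 2,1
solve → V1=4.972-0.03416j, V2=5.992-0.03416j, V3=2.268+0.1570j, V4=0.006366+0.0004407j, V5=2.267+0.03275j
aux → i_V1=0.1733+0.002293j

5.998e-05+0.002425j A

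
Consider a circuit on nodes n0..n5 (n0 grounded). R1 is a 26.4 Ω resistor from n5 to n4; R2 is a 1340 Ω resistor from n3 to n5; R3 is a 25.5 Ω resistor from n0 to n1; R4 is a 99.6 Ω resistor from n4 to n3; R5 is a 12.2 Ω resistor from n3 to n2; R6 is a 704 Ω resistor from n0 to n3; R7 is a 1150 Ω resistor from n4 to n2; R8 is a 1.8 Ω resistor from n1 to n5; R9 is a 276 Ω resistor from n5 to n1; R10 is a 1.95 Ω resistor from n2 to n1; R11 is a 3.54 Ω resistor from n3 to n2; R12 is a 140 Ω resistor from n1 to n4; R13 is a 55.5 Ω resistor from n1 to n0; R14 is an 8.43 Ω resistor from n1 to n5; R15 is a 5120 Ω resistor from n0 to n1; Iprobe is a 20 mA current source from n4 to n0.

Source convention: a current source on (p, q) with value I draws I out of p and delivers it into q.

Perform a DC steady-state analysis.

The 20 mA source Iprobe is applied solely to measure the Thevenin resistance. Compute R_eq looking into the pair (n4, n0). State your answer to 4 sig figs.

R_eq = 35.66 Ω

MNA unknowns: 5 node voltages V₁..V_5
R1: Y=0.03788 on G[5,4]
R2: Y=0.0007463 on G[3,5]
R3: Y=0.03922 on G[0,1]
R4: Y=0.01004 on G[4,3]
R5: Y=0.08197 on G[3,2]
R6: Y=0.001420 on G[0,3]
R7: Y=0.0008696 on G[4,2]
R8: Y=0.5556 on G[1,5]
R9: Y=0.003623 on G[5,1]
R10: Y=0.5128 on G[2,1]
R11: Y=0.2825 on G[3,2]
R12: Y=0.007143 on G[1,4]
R13: Y=0.01802 on G[1,0]
R14: Y=0.1186 on G[1,5]
R15: Y=0.0001953 on G[0,1]
Iprobe: z[4]−=0.02, z[0]+=0.02
solve → V1=-0.3395, V2=-0.3462, V3=-0.3547, V4=-0.7133, V5=-0.3593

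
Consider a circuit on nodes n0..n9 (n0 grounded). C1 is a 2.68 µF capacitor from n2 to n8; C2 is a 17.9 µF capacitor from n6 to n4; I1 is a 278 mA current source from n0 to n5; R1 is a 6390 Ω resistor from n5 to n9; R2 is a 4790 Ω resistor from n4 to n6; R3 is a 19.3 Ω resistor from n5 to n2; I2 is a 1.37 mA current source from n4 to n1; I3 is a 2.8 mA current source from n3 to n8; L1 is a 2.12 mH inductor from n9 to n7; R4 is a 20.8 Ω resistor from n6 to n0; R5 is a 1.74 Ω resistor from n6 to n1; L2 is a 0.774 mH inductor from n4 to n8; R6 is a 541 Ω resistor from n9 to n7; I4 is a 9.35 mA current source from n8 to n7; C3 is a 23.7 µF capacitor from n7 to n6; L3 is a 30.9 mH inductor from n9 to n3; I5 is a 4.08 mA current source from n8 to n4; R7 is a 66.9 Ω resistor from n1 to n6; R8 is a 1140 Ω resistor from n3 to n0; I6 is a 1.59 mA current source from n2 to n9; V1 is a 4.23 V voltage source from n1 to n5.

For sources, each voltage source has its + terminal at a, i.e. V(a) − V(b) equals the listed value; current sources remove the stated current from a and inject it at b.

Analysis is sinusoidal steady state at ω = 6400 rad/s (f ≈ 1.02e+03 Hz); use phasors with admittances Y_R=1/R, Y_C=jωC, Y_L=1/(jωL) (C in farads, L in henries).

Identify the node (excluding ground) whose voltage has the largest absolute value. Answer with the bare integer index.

1

MNA unknowns: 9 node voltages V₁..V_9 plus 1 source current (V1)
C1: Y=0.000+0.01715j on G[2,8]
C2: Y=0.000+0.1146j on G[6,4]
I1: z[0]−=0.278, z[5]+=0.278
R1: Y=0.0001565+0.000j on G[5,9]
R2: Y=0.0002088+0.000j on G[4,6]
R3: Y=0.05181+0.000j on G[5,2]
I2: z[4]−=0.00137, z[1]+=0.00137
I3: z[3]−=0.0028, z[8]+=0.0028
L1: Y=0.000-0.07370j on G[9,7]
R4: Y=0.04808+0.000j on G[6,0]
R5: Y=0.5747+0.000j on G[6,1]
L2: Y=0.000-0.2019j on G[4,8]
R6: Y=0.001848+0.000j on G[9,7]
I4: z[8]−=0.00935, z[7]+=0.00935
C3: Y=0.000+0.1517j on G[7,6]
L3: Y=0.000-0.005057j on G[9,3]
I5: z[8]−=0.00408, z[4]+=0.00408
R7: Y=0.01495+0.000j on G[1,6]
R8: Y=0.0008772+0.000j on G[3,0]
I6: z[2]−=0.00159, z[9]+=0.00159
V1: row V1−V5=4.23, i_V1 at 1,5
solve → V1=6.187+0.1216j, V2=2.279+1.180j, V3=5.400-1.568j, V4=5.205+0.2566j, V5=1.957+0.1216j, V6=5.684+0.02862j, V7=5.693+0.01001j, V8=5.476+0.1133j, V9=5.672-0.07802j
aux → i_V1=-0.2953-0.05480j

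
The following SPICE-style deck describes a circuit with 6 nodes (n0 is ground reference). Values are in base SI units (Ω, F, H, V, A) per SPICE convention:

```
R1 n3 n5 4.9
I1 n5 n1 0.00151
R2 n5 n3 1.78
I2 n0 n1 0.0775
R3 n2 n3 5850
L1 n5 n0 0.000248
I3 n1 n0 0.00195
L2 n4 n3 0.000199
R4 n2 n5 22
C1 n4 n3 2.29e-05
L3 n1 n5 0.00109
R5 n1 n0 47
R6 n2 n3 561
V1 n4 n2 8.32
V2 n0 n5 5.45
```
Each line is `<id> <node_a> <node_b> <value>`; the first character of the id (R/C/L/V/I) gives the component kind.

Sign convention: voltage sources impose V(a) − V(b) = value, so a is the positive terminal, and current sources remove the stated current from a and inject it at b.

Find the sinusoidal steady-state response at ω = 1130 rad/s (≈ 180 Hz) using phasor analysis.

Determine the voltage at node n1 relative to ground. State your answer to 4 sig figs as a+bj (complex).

Apply KCL at each of the 5 non-ground nodes and solve the resulting linear system.
Node n1: branches {I1, I2, I3, L3, R5} → V_1 = -5.444+0.2376j
Node n2: branches {R3, R4, R6, V1} → V_2 = -13.30+0.07969j
Node n3: branches {R1, R2, R3, L2, C1, R6} → V_3 = -4.984-0.004729j
Node n4: branches {L2, C1, V1} → V_4 = -4.983+0.07969j
Node n5: branches {R1, I1, R2, L1, R4, L3, V2} → V_5 = -5.450+0.000j
Source currents: i(V1)=-0.3732+0.003787j, i(V2)=-0.1914+19.45j

-5.444+0.2376j V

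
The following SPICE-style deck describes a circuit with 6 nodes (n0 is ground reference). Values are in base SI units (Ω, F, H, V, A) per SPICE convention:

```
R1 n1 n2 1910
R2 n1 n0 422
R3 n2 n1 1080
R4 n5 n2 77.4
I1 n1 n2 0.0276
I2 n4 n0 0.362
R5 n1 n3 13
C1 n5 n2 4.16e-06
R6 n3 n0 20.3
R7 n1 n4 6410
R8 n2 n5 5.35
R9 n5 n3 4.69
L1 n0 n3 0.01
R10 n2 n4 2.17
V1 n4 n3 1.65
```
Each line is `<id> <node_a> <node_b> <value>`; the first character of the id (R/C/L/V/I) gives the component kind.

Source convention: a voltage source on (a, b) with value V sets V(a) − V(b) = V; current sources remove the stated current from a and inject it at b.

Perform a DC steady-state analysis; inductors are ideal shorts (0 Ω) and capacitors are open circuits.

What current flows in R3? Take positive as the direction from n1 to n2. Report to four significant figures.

-0.001579 A

Apply KCL at each of the 5 non-ground nodes and solve the resulting linear system.
Node n1: branches {R1, R2, R3, I1, R5, R7} → V_1 = -0.3130
Node n2: branches {R1, R3, R4, I1, C1, R8, R10} → V_2 = 1.393
Node n3: branches {R5, R6, R9, L1, V1} → V_3 = 0.000
Node n4: branches {I2, R7, R10, V1} → V_4 = 1.650
Node n5: branches {R4, C1, R8, R9} → V_5 = 0.6738
Source currents: i(L1)=0.3613, i(V1)=-0.4808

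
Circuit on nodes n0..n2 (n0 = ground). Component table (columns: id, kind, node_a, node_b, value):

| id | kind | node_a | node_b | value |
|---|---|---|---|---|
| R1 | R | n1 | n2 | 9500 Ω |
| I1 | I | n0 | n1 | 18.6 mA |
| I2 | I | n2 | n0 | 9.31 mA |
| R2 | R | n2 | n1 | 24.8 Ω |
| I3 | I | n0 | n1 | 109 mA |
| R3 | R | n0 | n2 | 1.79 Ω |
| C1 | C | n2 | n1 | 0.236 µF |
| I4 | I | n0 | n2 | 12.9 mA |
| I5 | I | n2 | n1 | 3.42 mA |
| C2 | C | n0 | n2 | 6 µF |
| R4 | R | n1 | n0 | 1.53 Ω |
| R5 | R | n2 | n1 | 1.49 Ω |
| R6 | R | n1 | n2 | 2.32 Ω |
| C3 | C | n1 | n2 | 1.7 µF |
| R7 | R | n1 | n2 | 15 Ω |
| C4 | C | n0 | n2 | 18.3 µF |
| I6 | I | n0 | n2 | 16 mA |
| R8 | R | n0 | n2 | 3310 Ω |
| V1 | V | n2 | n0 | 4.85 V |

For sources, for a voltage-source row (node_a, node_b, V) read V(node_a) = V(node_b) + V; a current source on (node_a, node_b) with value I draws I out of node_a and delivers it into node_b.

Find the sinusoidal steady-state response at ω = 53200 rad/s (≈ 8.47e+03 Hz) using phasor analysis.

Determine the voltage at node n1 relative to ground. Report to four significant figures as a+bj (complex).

3.224+0.08992j V

Element admittances at ω=53200 rad/s:
  Y(R1) = 0.0001053+0.000j S between n1,n2
  I1: injects 0.0186 A into n1 (from n0)
  I2: injects 0.00931 A into n0 (from n2)
  Y(R2) = 0.04032+0.000j S between n2,n1
  I3: injects 0.109 A into n1 (from n0)
  Y(R3) = 0.5587+0.000j S between n0,n2
  Y(C1) = 0.000+0.01256j S between n2,n1
  I4: injects 0.0129 A into n2 (from n0)
  I5: injects 0.00342 A into n1 (from n2)
  Y(C2) = 0.000+0.3192j S between n0,n2
  Y(R4) = 0.6536+0.000j S between n1,n0
  Y(R5) = 0.6711+0.000j S between n2,n1
  Y(R6) = 0.4310+0.000j S between n1,n2
  Y(C3) = 0.000+0.09044j S between n1,n2
  Y(R7) = 0.06667+0.000j S between n1,n2
  Y(C4) = 0.000+0.9736j S between n0,n2
  I6: injects 0.016 A into n2 (from n0)
  Y(R8) = 0.0003021+0.000j S between n0,n2
  V1: constraint V(n2)−V(n0) = 4.85
Assemble and solve the 3×3 MNA system:
  V(n1)=3.224+0.08992j  V(n2)=4.850+0.000j
  i(V1)=-4.671-6.329j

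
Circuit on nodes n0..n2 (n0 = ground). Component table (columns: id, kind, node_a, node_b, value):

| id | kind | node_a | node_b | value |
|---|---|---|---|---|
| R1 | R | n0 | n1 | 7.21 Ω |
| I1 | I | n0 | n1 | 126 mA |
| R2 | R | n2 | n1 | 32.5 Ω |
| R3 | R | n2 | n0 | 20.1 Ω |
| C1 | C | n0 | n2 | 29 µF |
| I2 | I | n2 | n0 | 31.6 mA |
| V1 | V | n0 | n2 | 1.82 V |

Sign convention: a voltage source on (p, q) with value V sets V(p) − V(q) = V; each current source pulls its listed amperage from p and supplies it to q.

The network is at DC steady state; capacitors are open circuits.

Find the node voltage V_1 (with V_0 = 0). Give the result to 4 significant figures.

0.4131 V

MNA unknowns: 2 node voltages V₁..V_2 plus 1 source current (V1)
R1: Y=0.1387 on G[0,1]
I1: z[0]−=0.126, z[1]+=0.126
R2: Y=0.03077 on G[2,1]
R3: Y=0.04975 on G[2,0]
C1: Y=0.000 on G[0,2]
I2: z[2]−=0.0316, z[0]+=0.0316
V1: row V0−V2=1.82, i_V1 at 0,2
solve → V1=0.4131, V2=-1.820
aux → i_V1=-0.1277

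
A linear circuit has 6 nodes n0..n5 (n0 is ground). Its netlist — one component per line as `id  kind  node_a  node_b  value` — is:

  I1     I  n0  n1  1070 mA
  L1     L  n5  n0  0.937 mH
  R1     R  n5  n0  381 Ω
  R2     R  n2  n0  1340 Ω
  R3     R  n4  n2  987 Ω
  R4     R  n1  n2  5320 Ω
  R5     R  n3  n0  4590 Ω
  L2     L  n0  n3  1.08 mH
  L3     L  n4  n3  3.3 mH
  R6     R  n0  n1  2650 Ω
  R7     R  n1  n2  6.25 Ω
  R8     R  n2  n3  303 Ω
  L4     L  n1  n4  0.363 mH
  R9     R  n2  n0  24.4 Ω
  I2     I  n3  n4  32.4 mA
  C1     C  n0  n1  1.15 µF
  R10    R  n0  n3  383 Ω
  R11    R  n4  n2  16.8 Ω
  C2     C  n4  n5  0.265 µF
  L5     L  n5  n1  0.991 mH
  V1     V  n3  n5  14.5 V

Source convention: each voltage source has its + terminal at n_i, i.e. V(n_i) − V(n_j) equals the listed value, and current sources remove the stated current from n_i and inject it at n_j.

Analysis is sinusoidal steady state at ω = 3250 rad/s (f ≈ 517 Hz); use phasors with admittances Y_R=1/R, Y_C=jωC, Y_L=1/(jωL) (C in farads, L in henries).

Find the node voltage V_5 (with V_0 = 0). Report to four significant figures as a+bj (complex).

MNA unknowns: 5 node voltages V₁..V_5 plus 1 source current (V1)
I1: z[0]−=1.07, z[1]+=1.07
L1: Y=0.000-0.3284j on G[5,0]
R1: Y=0.002625+0.000j on G[5,0]
R2: Y=0.0007463+0.000j on G[2,0]
R3: Y=0.001013+0.000j on G[4,2]
R4: Y=0.0001880+0.000j on G[1,2]
R5: Y=0.0002179+0.000j on G[3,0]
L2: Y=0.000-0.2849j on G[0,3]
L3: Y=0.000-0.09324j on G[4,3]
R6: Y=0.0003774+0.000j on G[0,1]
R7: Y=0.1600+0.000j on G[1,2]
R8: Y=0.003300+0.000j on G[2,3]
L4: Y=0.000-0.8476j on G[1,4]
R9: Y=0.04098+0.000j on G[2,0]
I2: z[3]−=0.0324, z[4]+=0.0324
C1: Y=0.000+0.003737j on G[0,1]
R10: Y=0.002611+0.000j on G[0,3]
R11: Y=0.05952+0.000j on G[4,2]
C2: Y=0.000+0.0008613j on G[4,5]
L5: Y=0.000-0.3105j on G[5,1]
V1: row V3−V5=14.5, i_V1 at 3,5
solve → V1=-2.927+5.060j, V2=-2.074+4.160j, V3=8.049+1.909j, V4=-1.796+4.767j, V5=-6.451+1.909j
aux → i_V1=-0.3660+3.213j

-6.451+1.909j V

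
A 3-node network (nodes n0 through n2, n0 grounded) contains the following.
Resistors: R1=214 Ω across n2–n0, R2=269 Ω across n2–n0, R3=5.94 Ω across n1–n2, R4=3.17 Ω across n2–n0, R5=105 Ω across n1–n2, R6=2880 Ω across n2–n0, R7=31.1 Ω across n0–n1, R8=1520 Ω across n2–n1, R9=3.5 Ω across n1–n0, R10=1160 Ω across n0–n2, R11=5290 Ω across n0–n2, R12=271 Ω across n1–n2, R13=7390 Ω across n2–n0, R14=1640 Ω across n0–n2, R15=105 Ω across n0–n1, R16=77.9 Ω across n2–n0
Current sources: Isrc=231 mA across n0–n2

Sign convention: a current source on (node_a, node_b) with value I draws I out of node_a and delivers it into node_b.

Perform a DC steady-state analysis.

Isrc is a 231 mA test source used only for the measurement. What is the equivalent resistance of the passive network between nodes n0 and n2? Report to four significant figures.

MNA unknowns: 2 node voltages V₁..V_2
R1: Y=0.004673 on G[2,0]
R2: Y=0.003717 on G[2,0]
R3: Y=0.1684 on G[1,2]
R4: Y=0.3155 on G[2,0]
R5: Y=0.009524 on G[1,2]
R6: Y=0.0003472 on G[2,0]
R7: Y=0.03215 on G[0,1]
R8: Y=0.0006579 on G[2,1]
R9: Y=0.2857 on G[1,0]
R10: Y=0.0008621 on G[0,2]
R11: Y=0.0001890 on G[0,2]
R12: Y=0.003690 on G[1,2]
R13: Y=0.0001353 on G[2,0]
R14: Y=0.0006098 on G[0,2]
R15: Y=0.009524 on G[0,1]
R16: Y=0.01284 on G[2,0]
Isrc: z[0]−=0.231, z[2]+=0.231
solve → V1=0.1812, V2=0.5067

R_eq = 2.193 Ω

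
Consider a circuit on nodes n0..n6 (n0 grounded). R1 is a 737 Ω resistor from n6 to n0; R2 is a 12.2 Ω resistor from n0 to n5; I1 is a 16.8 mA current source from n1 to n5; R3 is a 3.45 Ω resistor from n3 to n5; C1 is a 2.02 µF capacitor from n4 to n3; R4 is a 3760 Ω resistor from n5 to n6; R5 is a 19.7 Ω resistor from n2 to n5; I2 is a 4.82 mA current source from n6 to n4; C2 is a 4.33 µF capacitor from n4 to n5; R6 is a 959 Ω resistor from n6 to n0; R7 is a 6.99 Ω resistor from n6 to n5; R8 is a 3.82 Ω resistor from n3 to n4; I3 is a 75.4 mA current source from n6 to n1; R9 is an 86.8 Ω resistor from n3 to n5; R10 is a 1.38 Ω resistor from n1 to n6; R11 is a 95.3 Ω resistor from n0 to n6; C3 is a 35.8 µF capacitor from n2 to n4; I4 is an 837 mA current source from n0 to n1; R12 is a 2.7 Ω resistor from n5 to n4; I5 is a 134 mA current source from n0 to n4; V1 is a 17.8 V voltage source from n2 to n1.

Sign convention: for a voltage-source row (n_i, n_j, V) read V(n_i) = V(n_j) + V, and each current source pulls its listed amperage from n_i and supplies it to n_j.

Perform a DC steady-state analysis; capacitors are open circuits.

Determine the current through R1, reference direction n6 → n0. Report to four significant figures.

MNA unknowns: 6 node voltages V₁..V_6 plus 1 source current (V1)
R1: Y=0.001357 on G[6,0]
R2: Y=0.08197 on G[0,5]
I1: z[1]−=0.0168, z[5]+=0.0168
R3: Y=0.2899 on G[3,5]
C1: Y=0.000 on G[4,3]
R4: Y=0.0002660 on G[5,6]
R5: Y=0.05076 on G[2,5]
I2: z[6]−=0.00482, z[4]+=0.00482
C2: Y=0.000 on G[4,5]
R6: Y=0.001043 on G[6,0]
R7: Y=0.1431 on G[6,5]
R8: Y=0.2618 on G[3,4]
I3: z[6]−=0.0754, z[1]+=0.0754
R9: Y=0.01152 on G[3,5]
R10: Y=0.7246 on G[1,6]
R11: Y=0.01049 on G[0,6]
C3: Y=0.000 on G[2,4]
I4: z[0]−=0.837, z[1]+=0.837
R12: Y=0.3704 on G[5,4]
I5: z[0]−=0.134, z[4]+=0.134
V1: row V2−V1=17.8, i_V1 at 2,1
solve → V1=9.357, V2=27.16, V3=10.51, V4=10.66, V5=10.38, V6=9.296
aux → i_V1=-0.8514

0.01261 A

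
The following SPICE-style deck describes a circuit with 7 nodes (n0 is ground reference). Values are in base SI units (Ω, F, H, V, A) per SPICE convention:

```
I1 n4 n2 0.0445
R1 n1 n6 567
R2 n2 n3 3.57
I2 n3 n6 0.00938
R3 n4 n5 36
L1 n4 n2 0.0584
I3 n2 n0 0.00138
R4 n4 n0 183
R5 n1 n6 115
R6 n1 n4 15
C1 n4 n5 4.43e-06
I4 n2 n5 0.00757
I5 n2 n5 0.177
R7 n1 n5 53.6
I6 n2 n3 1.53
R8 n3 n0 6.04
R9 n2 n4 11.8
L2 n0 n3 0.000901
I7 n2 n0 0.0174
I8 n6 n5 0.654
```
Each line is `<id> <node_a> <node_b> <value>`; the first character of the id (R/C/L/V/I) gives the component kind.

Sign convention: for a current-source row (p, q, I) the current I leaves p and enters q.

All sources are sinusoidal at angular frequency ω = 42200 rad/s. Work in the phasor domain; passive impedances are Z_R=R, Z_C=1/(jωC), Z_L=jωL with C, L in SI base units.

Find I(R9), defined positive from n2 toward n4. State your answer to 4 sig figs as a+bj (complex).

Apply KCL at each of the 6 non-ground nodes and solve the resulting linear system.
Node n1: branches {R1, R5, R6, R7} → V_1 = -10.82-0.7676j
Node n2: branches {I1, R2, L1, I3, I4, I5, I6, R9, I7} → V_2 = -5.428-0.0004108j
Node n3: branches {R2, I2, I6, R8, L2} → V_3 = 0.0002386-0.0002441j
Node n4: branches {I1, R3, L1, R4, R6, C1, R9} → V_4 = -3.443+0.008545j
Node n5: branches {R3, C1, I4, I5, R7, I8} → V_5 = -2.639-3.541j
Node n6: branches {R1, I2, R5, I8} → V_6 = -72.45-0.7676j

-0.1683-0.0007589j A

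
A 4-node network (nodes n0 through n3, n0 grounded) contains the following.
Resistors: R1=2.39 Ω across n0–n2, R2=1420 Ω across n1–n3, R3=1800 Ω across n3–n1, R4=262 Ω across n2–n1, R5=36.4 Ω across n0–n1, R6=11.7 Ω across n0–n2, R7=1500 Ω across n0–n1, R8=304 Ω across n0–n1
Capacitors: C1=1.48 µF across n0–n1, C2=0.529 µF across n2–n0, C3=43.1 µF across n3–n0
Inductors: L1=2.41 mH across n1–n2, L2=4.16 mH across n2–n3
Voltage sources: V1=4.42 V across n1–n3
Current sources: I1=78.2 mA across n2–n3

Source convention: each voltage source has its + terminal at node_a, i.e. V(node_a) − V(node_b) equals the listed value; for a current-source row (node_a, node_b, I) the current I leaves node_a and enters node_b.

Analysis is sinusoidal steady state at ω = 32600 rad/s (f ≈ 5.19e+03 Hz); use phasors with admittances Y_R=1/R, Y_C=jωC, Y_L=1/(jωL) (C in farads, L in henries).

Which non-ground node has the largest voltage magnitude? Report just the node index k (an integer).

Apply KCL at each of the 3 non-ground nodes and solve the resulting linear system.
Node n1: branches {R2, R3, C1, L1, R4, R5, R7, R8, V1} → V_1 = 4.311+0.05326j
Node n2: branches {R1, L1, C2, R4, L2, R6, I1} → V_2 = -0.1189-0.1067j
Node n3: branches {R2, R3, L2, C3, V1, I1} → V_3 = -0.1095+0.05326j
Source currents: i(V1)=-0.1574-0.1539j

1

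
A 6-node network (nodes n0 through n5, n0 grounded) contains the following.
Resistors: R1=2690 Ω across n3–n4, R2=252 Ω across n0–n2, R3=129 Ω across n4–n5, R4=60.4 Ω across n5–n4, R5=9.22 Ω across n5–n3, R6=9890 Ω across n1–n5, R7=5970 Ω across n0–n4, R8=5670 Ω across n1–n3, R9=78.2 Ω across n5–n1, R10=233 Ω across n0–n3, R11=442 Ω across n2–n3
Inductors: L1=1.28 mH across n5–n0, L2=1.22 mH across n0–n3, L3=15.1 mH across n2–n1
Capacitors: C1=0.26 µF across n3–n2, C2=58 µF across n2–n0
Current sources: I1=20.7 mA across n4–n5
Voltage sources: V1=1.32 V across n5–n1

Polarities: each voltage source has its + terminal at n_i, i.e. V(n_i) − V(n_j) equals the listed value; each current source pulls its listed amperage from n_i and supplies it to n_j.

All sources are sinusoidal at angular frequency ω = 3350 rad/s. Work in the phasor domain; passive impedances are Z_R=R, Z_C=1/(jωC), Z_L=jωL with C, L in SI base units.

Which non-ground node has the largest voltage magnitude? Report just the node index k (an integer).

1

Apply KCL at each of the 5 non-ground nodes and solve the resulting linear system.
Node n1: branches {L3, R6, R8, R9, V1} → V_1 = -1.229-0.02549j
Node n2: branches {R2, C1, L3, C2, R11} → V_2 = 0.1387+0.007629j
Node n3: branches {R1, L2, C1, R5, R8, R10, R11} → V_3 = 0.02419+0.02819j
Node n4: branches {R1, R3, R4, R7, I1} → V_4 = -0.7438-0.02451j
Node n5: branches {L1, R3, R4, R5, R6, R9, I1, V1} → V_5 = 0.09085-0.02549j
Source currents: i(V1)=-0.01789+0.02703j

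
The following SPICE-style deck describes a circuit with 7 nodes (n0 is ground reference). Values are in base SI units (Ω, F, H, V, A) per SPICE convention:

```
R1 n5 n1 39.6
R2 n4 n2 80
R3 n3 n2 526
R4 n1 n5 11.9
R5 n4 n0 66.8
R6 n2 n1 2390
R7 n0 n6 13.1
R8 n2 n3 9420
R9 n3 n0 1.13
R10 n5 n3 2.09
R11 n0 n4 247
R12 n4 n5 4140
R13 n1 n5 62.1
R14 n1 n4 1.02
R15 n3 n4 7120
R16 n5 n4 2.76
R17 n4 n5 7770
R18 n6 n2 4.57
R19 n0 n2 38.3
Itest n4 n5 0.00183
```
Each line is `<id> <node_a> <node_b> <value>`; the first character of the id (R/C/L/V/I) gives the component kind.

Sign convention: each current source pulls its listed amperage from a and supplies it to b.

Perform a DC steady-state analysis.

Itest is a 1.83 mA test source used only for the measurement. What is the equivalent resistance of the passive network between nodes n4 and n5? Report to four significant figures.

Element admittances at DC:
  Y(R1) = 0.02525 S between n5,n1
  Y(R2) = 0.01250 S between n4,n2
  Y(R3) = 0.001901 S between n3,n2
  Y(R4) = 0.08403 S between n1,n5
  Y(R5) = 0.01497 S between n4,n0
  Y(R6) = 0.0004184 S between n2,n1
  Y(R7) = 0.07634 S between n0,n6
  Y(R8) = 0.0001062 S between n2,n3
  Y(R9) = 0.8850 S between n3,n0
  Y(R10) = 0.4785 S between n5,n3
  Y(R11) = 0.004049 S between n0,n4
  Y(R12) = 0.0002415 S between n4,n5
  Y(R13) = 0.01610 S between n1,n5
  Y(R14) = 0.9804 S between n1,n4
  Y(R15) = 0.0001404 S between n3,n4
  Y(R16) = 0.3623 S between n5,n4
  Y(R17) = 0.0001287 S between n4,n5
  Y(R18) = 0.2188 S between n6,n2
  Y(R19) = 0.02611 S between n0,n2
  Itest: injects 0.00183 A into n5 (from n4)
Assemble and solve the 6×6 MNA system:
  V(n1)=-0.002911  V(n2)=-0.0004360  V(n3)=0.0001122  V(n4)=-0.003326  V(n5)=0.0003231  V(n6)=-0.0003233

R_eq = 1.994 Ω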